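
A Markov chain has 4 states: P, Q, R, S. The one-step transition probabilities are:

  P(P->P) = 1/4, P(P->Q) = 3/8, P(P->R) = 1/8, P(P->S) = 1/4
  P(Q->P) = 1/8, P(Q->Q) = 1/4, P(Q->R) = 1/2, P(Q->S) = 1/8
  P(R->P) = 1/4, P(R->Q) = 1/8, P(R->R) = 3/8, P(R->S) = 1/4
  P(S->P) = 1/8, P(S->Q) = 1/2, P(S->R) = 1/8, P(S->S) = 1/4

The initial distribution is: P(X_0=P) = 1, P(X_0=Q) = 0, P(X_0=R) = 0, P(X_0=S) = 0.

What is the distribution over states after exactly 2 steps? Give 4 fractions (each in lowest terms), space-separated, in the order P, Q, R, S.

Answer: 11/64 21/64 19/64 13/64

Derivation:
Propagating the distribution step by step (d_{t+1} = d_t * P):
d_0 = (P=1, Q=0, R=0, S=0)
  d_1[P] = 1*1/4 + 0*1/8 + 0*1/4 + 0*1/8 = 1/4
  d_1[Q] = 1*3/8 + 0*1/4 + 0*1/8 + 0*1/2 = 3/8
  d_1[R] = 1*1/8 + 0*1/2 + 0*3/8 + 0*1/8 = 1/8
  d_1[S] = 1*1/4 + 0*1/8 + 0*1/4 + 0*1/4 = 1/4
d_1 = (P=1/4, Q=3/8, R=1/8, S=1/4)
  d_2[P] = 1/4*1/4 + 3/8*1/8 + 1/8*1/4 + 1/4*1/8 = 11/64
  d_2[Q] = 1/4*3/8 + 3/8*1/4 + 1/8*1/8 + 1/4*1/2 = 21/64
  d_2[R] = 1/4*1/8 + 3/8*1/2 + 1/8*3/8 + 1/4*1/8 = 19/64
  d_2[S] = 1/4*1/4 + 3/8*1/8 + 1/8*1/4 + 1/4*1/4 = 13/64
d_2 = (P=11/64, Q=21/64, R=19/64, S=13/64)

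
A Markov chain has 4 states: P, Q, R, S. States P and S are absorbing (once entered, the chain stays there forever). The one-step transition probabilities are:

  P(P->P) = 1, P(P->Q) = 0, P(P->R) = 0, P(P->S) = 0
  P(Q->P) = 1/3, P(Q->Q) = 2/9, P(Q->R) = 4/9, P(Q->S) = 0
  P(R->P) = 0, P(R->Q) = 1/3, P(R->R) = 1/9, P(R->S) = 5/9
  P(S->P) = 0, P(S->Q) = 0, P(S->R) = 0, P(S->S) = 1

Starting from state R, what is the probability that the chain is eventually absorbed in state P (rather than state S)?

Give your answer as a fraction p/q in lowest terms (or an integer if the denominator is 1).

Let a_i = P(absorbed in P | start in state i).
Boundary conditions: a_P = 1, a_S = 0.
For each transient state i, a_i = sum_j P(i->j) * a_j:
  a_Q = 1/3*a_P + 2/9*a_Q + 4/9*a_R + 0*a_S
  a_R = 0*a_P + 1/3*a_Q + 1/9*a_R + 5/9*a_S

Substituting a_P = 1 and a_S = 0, rearrange to (I - Q) a = r where r[i] = P(i -> P):
  [7/9, -4/9] . (a_Q, a_R) = 1/3
  [-1/3, 8/9] . (a_Q, a_R) = 0

Solving yields:
  a_Q = 6/11
  a_R = 9/44

Starting state is R, so the absorption probability is a_R = 9/44.

Answer: 9/44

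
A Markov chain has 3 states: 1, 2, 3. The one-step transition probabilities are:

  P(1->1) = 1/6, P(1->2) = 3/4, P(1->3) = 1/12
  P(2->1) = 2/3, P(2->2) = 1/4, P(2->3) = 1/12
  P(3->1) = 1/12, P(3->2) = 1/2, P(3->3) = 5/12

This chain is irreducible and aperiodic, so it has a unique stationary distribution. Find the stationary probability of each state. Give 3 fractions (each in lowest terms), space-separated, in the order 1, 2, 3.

Answer: 19/48 23/48 1/8

Derivation:
The stationary distribution satisfies pi = pi * P, i.e.:
  pi_1 = 1/6*pi_1 + 2/3*pi_2 + 1/12*pi_3
  pi_2 = 3/4*pi_1 + 1/4*pi_2 + 1/2*pi_3
  pi_3 = 1/12*pi_1 + 1/12*pi_2 + 5/12*pi_3
with normalization: pi_1 + pi_2 + pi_3 = 1.

Using the first 2 balance equations plus normalization, the linear system A*pi = b is:
  [-5/6, 2/3, 1/12] . pi = 0
  [3/4, -3/4, 1/2] . pi = 0
  [1, 1, 1] . pi = 1

Solving yields:
  pi_1 = 19/48
  pi_2 = 23/48
  pi_3 = 1/8

Verification (pi * P):
  19/48*1/6 + 23/48*2/3 + 1/8*1/12 = 19/48 = pi_1  (ok)
  19/48*3/4 + 23/48*1/4 + 1/8*1/2 = 23/48 = pi_2  (ok)
  19/48*1/12 + 23/48*1/12 + 1/8*5/12 = 1/8 = pi_3  (ok)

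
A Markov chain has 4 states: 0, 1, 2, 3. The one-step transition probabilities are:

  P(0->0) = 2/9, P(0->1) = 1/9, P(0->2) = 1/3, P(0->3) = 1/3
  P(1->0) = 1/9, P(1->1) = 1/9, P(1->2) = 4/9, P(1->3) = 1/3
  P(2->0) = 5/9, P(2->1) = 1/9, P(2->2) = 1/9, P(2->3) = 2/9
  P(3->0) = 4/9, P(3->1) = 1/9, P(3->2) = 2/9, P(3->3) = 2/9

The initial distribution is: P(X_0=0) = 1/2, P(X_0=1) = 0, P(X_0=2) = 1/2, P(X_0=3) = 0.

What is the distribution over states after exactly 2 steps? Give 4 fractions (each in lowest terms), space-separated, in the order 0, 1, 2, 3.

Answer: 28/81 1/9 43/162 5/18

Derivation:
Propagating the distribution step by step (d_{t+1} = d_t * P):
d_0 = (0=1/2, 1=0, 2=1/2, 3=0)
  d_1[0] = 1/2*2/9 + 0*1/9 + 1/2*5/9 + 0*4/9 = 7/18
  d_1[1] = 1/2*1/9 + 0*1/9 + 1/2*1/9 + 0*1/9 = 1/9
  d_1[2] = 1/2*1/3 + 0*4/9 + 1/2*1/9 + 0*2/9 = 2/9
  d_1[3] = 1/2*1/3 + 0*1/3 + 1/2*2/9 + 0*2/9 = 5/18
d_1 = (0=7/18, 1=1/9, 2=2/9, 3=5/18)
  d_2[0] = 7/18*2/9 + 1/9*1/9 + 2/9*5/9 + 5/18*4/9 = 28/81
  d_2[1] = 7/18*1/9 + 1/9*1/9 + 2/9*1/9 + 5/18*1/9 = 1/9
  d_2[2] = 7/18*1/3 + 1/9*4/9 + 2/9*1/9 + 5/18*2/9 = 43/162
  d_2[3] = 7/18*1/3 + 1/9*1/3 + 2/9*2/9 + 5/18*2/9 = 5/18
d_2 = (0=28/81, 1=1/9, 2=43/162, 3=5/18)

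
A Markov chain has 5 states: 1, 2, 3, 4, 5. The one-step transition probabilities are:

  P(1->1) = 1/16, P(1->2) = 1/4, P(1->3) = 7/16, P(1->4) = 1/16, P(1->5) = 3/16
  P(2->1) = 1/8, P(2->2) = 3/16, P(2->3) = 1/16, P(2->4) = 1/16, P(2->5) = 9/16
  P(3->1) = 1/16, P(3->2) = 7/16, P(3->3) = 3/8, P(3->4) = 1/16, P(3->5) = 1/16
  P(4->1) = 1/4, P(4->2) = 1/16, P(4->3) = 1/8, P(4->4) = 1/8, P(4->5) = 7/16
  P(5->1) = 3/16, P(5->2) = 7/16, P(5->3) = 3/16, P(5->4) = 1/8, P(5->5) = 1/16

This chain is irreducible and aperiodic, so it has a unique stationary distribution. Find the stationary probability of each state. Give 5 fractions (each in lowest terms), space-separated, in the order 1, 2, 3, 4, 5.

The stationary distribution satisfies pi = pi * P, i.e.:
  pi_1 = 1/16*pi_1 + 1/8*pi_2 + 1/16*pi_3 + 1/4*pi_4 + 3/16*pi_5
  pi_2 = 1/4*pi_1 + 3/16*pi_2 + 7/16*pi_3 + 1/16*pi_4 + 7/16*pi_5
  pi_3 = 7/16*pi_1 + 1/16*pi_2 + 3/8*pi_3 + 1/8*pi_4 + 3/16*pi_5
  pi_4 = 1/16*pi_1 + 1/16*pi_2 + 1/16*pi_3 + 1/8*pi_4 + 1/8*pi_5
  pi_5 = 3/16*pi_1 + 9/16*pi_2 + 1/16*pi_3 + 7/16*pi_4 + 1/16*pi_5
with normalization: pi_1 + pi_2 + pi_3 + pi_4 + pi_5 = 1.

Using the first 4 balance equations plus normalization, the linear system A*pi = b is:
  [-15/16, 1/8, 1/16, 1/4, 3/16] . pi = 0
  [1/4, -13/16, 7/16, 1/16, 7/16] . pi = 0
  [7/16, 1/16, -5/8, 1/8, 3/16] . pi = 0
  [1/16, 1/16, 1/16, -7/8, 1/8] . pi = 0
  [1, 1, 1, 1, 1] . pi = 1

Solving yields:
  pi_1 = 1646/12639
  pi_2 = 7715/25278
  pi_3 = 16487/75834
  pi_4 = 6385/75834
  pi_5 = 6647/25278

Verification (pi * P):
  1646/12639*1/16 + 7715/25278*1/8 + 16487/75834*1/16 + 6385/75834*1/4 + 6647/25278*3/16 = 1646/12639 = pi_1  (ok)
  1646/12639*1/4 + 7715/25278*3/16 + 16487/75834*7/16 + 6385/75834*1/16 + 6647/25278*7/16 = 7715/25278 = pi_2  (ok)
  1646/12639*7/16 + 7715/25278*1/16 + 16487/75834*3/8 + 6385/75834*1/8 + 6647/25278*3/16 = 16487/75834 = pi_3  (ok)
  1646/12639*1/16 + 7715/25278*1/16 + 16487/75834*1/16 + 6385/75834*1/8 + 6647/25278*1/8 = 6385/75834 = pi_4  (ok)
  1646/12639*3/16 + 7715/25278*9/16 + 16487/75834*1/16 + 6385/75834*7/16 + 6647/25278*1/16 = 6647/25278 = pi_5  (ok)

Answer: 1646/12639 7715/25278 16487/75834 6385/75834 6647/25278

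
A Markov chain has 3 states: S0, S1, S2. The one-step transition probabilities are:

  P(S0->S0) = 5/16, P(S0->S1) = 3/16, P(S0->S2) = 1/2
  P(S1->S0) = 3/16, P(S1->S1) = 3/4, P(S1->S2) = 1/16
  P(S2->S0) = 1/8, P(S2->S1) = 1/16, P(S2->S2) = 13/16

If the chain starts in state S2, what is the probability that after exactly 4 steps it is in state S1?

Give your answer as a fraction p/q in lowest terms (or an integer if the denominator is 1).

Answer: 12841/65536

Derivation:
Computing P^4 by repeated multiplication:
P^1 =
  S0: [5/16, 3/16, 1/2]
  S1: [3/16, 3/4, 1/16]
  S2: [1/8, 1/16, 13/16]
P^2 =
  S0: [25/128, 59/256, 147/256]
  S1: [53/256, 77/128, 49/256]
  S2: [39/256, 31/256, 93/128]
P^3 =
  S0: [721/4096, 1005/4096, 1185/2048]
  S1: [825/4096, 257/512, 1215/4096]
  S2: [165/1024, 675/4096, 2761/4096]
P^4 =
  S0: [355/2048, 16593/65536, 37583/65536]
  S1: [12723/65536, 14181/32768, 24451/65536]
  S2: [10847/65536, 12841/65536, 5231/8192]

(P^4)[S2 -> S1] = 12841/65536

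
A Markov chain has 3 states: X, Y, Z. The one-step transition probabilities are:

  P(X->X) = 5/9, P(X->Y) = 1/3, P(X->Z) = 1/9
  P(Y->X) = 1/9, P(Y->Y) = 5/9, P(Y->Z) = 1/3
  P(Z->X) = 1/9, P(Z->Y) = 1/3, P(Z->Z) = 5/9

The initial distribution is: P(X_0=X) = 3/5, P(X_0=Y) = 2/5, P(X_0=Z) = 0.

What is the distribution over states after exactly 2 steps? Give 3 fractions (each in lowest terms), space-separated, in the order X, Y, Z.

Propagating the distribution step by step (d_{t+1} = d_t * P):
d_0 = (X=3/5, Y=2/5, Z=0)
  d_1[X] = 3/5*5/9 + 2/5*1/9 + 0*1/9 = 17/45
  d_1[Y] = 3/5*1/3 + 2/5*5/9 + 0*1/3 = 19/45
  d_1[Z] = 3/5*1/9 + 2/5*1/3 + 0*5/9 = 1/5
d_1 = (X=17/45, Y=19/45, Z=1/5)
  d_2[X] = 17/45*5/9 + 19/45*1/9 + 1/5*1/9 = 113/405
  d_2[Y] = 17/45*1/3 + 19/45*5/9 + 1/5*1/3 = 173/405
  d_2[Z] = 17/45*1/9 + 19/45*1/3 + 1/5*5/9 = 119/405
d_2 = (X=113/405, Y=173/405, Z=119/405)

Answer: 113/405 173/405 119/405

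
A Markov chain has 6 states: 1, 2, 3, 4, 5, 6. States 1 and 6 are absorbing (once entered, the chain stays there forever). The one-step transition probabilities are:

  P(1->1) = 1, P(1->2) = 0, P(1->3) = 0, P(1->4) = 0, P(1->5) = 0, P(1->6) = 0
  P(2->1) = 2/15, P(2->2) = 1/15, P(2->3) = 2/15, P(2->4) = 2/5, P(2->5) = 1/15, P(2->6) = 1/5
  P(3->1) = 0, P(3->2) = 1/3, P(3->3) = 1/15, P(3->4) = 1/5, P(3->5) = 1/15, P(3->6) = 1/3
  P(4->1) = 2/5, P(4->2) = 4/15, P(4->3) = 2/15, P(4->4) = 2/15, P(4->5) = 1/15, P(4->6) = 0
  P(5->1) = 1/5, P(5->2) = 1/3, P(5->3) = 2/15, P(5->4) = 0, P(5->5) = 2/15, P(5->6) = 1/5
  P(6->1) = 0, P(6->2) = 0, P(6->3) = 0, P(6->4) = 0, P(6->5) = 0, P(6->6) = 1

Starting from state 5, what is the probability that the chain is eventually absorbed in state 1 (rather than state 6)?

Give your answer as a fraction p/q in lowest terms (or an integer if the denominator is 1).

Answer: 1/2

Derivation:
Let a_i = P(absorbed in 1 | start in state i).
Boundary conditions: a_1 = 1, a_6 = 0.
For each transient state i, a_i = sum_j P(i->j) * a_j:
  a_2 = 2/15*a_1 + 1/15*a_2 + 2/15*a_3 + 2/5*a_4 + 1/15*a_5 + 1/5*a_6
  a_3 = 0*a_1 + 1/3*a_2 + 1/15*a_3 + 1/5*a_4 + 1/15*a_5 + 1/3*a_6
  a_4 = 2/5*a_1 + 4/15*a_2 + 2/15*a_3 + 2/15*a_4 + 1/15*a_5 + 0*a_6
  a_5 = 1/5*a_1 + 1/3*a_2 + 2/15*a_3 + 0*a_4 + 2/15*a_5 + 1/5*a_6

Substituting a_1 = 1 and a_6 = 0, rearrange to (I - Q) a = r where r[i] = P(i -> 1):
  [14/15, -2/15, -2/5, -1/15] . (a_2, a_3, a_4, a_5) = 2/15
  [-1/3, 14/15, -1/5, -1/15] . (a_2, a_3, a_4, a_5) = 0
  [-4/15, -2/15, 13/15, -1/15] . (a_2, a_3, a_4, a_5) = 2/5
  [-1/3, -2/15, 0, 13/15] . (a_2, a_3, a_4, a_5) = 1/5

Solving yields:
  a_2 = 6/11
  a_3 = 17/44
  a_4 = 8/11
  a_5 = 1/2

Starting state is 5, so the absorption probability is a_5 = 1/2.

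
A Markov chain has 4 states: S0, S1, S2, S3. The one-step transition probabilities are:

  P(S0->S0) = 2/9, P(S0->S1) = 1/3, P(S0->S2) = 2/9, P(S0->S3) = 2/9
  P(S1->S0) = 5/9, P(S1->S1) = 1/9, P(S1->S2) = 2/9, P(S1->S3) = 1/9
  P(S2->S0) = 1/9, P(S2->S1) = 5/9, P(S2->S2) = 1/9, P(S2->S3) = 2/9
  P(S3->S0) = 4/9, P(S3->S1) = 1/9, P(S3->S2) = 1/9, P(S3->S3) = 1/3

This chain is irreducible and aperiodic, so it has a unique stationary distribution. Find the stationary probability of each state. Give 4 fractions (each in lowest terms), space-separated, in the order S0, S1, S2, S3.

Answer: 97/286 38/143 51/286 31/143

Derivation:
The stationary distribution satisfies pi = pi * P, i.e.:
  pi_S0 = 2/9*pi_S0 + 5/9*pi_S1 + 1/9*pi_S2 + 4/9*pi_S3
  pi_S1 = 1/3*pi_S0 + 1/9*pi_S1 + 5/9*pi_S2 + 1/9*pi_S3
  pi_S2 = 2/9*pi_S0 + 2/9*pi_S1 + 1/9*pi_S2 + 1/9*pi_S3
  pi_S3 = 2/9*pi_S0 + 1/9*pi_S1 + 2/9*pi_S2 + 1/3*pi_S3
with normalization: pi_S0 + pi_S1 + pi_S2 + pi_S3 = 1.

Using the first 3 balance equations plus normalization, the linear system A*pi = b is:
  [-7/9, 5/9, 1/9, 4/9] . pi = 0
  [1/3, -8/9, 5/9, 1/9] . pi = 0
  [2/9, 2/9, -8/9, 1/9] . pi = 0
  [1, 1, 1, 1] . pi = 1

Solving yields:
  pi_S0 = 97/286
  pi_S1 = 38/143
  pi_S2 = 51/286
  pi_S3 = 31/143

Verification (pi * P):
  97/286*2/9 + 38/143*5/9 + 51/286*1/9 + 31/143*4/9 = 97/286 = pi_S0  (ok)
  97/286*1/3 + 38/143*1/9 + 51/286*5/9 + 31/143*1/9 = 38/143 = pi_S1  (ok)
  97/286*2/9 + 38/143*2/9 + 51/286*1/9 + 31/143*1/9 = 51/286 = pi_S2  (ok)
  97/286*2/9 + 38/143*1/9 + 51/286*2/9 + 31/143*1/3 = 31/143 = pi_S3  (ok)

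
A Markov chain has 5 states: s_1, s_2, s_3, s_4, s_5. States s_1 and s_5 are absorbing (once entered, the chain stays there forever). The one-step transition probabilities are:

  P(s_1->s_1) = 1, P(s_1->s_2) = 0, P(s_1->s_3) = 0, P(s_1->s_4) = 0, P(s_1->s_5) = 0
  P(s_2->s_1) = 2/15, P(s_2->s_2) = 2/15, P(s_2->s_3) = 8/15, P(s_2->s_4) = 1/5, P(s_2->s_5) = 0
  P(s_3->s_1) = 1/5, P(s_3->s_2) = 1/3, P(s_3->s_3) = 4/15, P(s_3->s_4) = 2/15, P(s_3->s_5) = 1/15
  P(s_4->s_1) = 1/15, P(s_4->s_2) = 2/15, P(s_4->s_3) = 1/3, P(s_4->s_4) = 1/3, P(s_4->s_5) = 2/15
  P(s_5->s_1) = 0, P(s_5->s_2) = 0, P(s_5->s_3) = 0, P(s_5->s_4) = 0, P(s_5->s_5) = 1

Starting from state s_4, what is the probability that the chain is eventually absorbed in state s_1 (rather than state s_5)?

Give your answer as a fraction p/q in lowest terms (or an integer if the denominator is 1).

Answer: 440/727

Derivation:
Let a_i = P(absorbed in s_1 | start in state i).
Boundary conditions: a_s_1 = 1, a_s_5 = 0.
For each transient state i, a_i = sum_j P(i->j) * a_j:
  a_s_2 = 2/15*a_s_1 + 2/15*a_s_2 + 8/15*a_s_3 + 1/5*a_s_4 + 0*a_s_5
  a_s_3 = 1/5*a_s_1 + 1/3*a_s_2 + 4/15*a_s_3 + 2/15*a_s_4 + 1/15*a_s_5
  a_s_4 = 1/15*a_s_1 + 2/15*a_s_2 + 1/3*a_s_3 + 1/3*a_s_4 + 2/15*a_s_5

Substituting a_s_1 = 1 and a_s_5 = 0, rearrange to (I - Q) a = r where r[i] = P(i -> s_1):
  [13/15, -8/15, -1/5] . (a_s_2, a_s_3, a_s_4) = 2/15
  [-1/3, 11/15, -2/15] . (a_s_2, a_s_3, a_s_4) = 1/5
  [-2/15, -1/3, 2/3] . (a_s_2, a_s_3, a_s_4) = 1/15

Solving yields:
  a_s_2 = 534/727
  a_s_3 = 521/727
  a_s_4 = 440/727

Starting state is s_4, so the absorption probability is a_s_4 = 440/727.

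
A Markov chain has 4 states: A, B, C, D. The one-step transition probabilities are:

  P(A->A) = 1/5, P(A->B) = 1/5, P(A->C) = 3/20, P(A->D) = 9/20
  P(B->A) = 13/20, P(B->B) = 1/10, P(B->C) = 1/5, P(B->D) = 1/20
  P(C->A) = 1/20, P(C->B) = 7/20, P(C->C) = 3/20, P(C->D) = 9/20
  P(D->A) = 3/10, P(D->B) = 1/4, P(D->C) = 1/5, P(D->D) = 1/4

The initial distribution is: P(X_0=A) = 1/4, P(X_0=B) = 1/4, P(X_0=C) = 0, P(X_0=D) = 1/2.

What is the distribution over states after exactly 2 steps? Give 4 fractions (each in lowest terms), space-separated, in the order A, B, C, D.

Propagating the distribution step by step (d_{t+1} = d_t * P):
d_0 = (A=1/4, B=1/4, C=0, D=1/2)
  d_1[A] = 1/4*1/5 + 1/4*13/20 + 0*1/20 + 1/2*3/10 = 29/80
  d_1[B] = 1/4*1/5 + 1/4*1/10 + 0*7/20 + 1/2*1/4 = 1/5
  d_1[C] = 1/4*3/20 + 1/4*1/5 + 0*3/20 + 1/2*1/5 = 3/16
  d_1[D] = 1/4*9/20 + 1/4*1/20 + 0*9/20 + 1/2*1/4 = 1/4
d_1 = (A=29/80, B=1/5, C=3/16, D=1/4)
  d_2[A] = 29/80*1/5 + 1/5*13/20 + 3/16*1/20 + 1/4*3/10 = 459/1600
  d_2[B] = 29/80*1/5 + 1/5*1/10 + 3/16*7/20 + 1/4*1/4 = 353/1600
  d_2[C] = 29/80*3/20 + 1/5*1/5 + 3/16*3/20 + 1/4*1/5 = 69/400
  d_2[D] = 29/80*9/20 + 1/5*1/20 + 3/16*9/20 + 1/4*1/4 = 8/25
d_2 = (A=459/1600, B=353/1600, C=69/400, D=8/25)

Answer: 459/1600 353/1600 69/400 8/25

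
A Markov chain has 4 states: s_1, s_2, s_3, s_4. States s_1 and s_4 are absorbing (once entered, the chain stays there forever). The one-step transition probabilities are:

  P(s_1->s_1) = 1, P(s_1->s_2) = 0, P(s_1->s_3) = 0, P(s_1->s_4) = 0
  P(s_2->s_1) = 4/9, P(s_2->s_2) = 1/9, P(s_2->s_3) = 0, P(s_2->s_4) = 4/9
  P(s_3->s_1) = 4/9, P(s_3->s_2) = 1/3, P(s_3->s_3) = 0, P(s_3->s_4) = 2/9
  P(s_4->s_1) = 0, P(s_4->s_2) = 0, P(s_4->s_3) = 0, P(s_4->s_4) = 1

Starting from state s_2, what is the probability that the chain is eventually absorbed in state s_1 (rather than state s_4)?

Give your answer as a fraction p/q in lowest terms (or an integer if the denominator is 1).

Answer: 1/2

Derivation:
Let a_i = P(absorbed in s_1 | start in state i).
Boundary conditions: a_s_1 = 1, a_s_4 = 0.
For each transient state i, a_i = sum_j P(i->j) * a_j:
  a_s_2 = 4/9*a_s_1 + 1/9*a_s_2 + 0*a_s_3 + 4/9*a_s_4
  a_s_3 = 4/9*a_s_1 + 1/3*a_s_2 + 0*a_s_3 + 2/9*a_s_4

Substituting a_s_1 = 1 and a_s_4 = 0, rearrange to (I - Q) a = r where r[i] = P(i -> s_1):
  [8/9, 0] . (a_s_2, a_s_3) = 4/9
  [-1/3, 1] . (a_s_2, a_s_3) = 4/9

Solving yields:
  a_s_2 = 1/2
  a_s_3 = 11/18

Starting state is s_2, so the absorption probability is a_s_2 = 1/2.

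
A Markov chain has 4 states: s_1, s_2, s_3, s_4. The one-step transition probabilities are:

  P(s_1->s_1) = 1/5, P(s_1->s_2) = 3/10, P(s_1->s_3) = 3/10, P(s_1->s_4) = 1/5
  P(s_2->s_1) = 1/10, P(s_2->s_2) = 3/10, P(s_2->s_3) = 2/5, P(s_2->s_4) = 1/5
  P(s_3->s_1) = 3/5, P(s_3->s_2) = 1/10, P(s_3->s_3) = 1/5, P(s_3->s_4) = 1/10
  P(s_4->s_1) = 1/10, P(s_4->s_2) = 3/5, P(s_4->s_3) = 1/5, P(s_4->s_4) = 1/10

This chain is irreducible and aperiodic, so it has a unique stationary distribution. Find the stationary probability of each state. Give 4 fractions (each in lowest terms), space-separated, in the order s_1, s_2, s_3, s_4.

The stationary distribution satisfies pi = pi * P, i.e.:
  pi_s_1 = 1/5*pi_s_1 + 1/10*pi_s_2 + 3/5*pi_s_3 + 1/10*pi_s_4
  pi_s_2 = 3/10*pi_s_1 + 3/10*pi_s_2 + 1/10*pi_s_3 + 3/5*pi_s_4
  pi_s_3 = 3/10*pi_s_1 + 2/5*pi_s_2 + 1/5*pi_s_3 + 1/5*pi_s_4
  pi_s_4 = 1/5*pi_s_1 + 1/5*pi_s_2 + 1/10*pi_s_3 + 1/10*pi_s_4
with normalization: pi_s_1 + pi_s_2 + pi_s_3 + pi_s_4 = 1.

Using the first 3 balance equations plus normalization, the linear system A*pi = b is:
  [-4/5, 1/10, 3/5, 1/10] . pi = 0
  [3/10, -7/10, 1/10, 3/5] . pi = 0
  [3/10, 2/5, -4/5, 1/5] . pi = 0
  [1, 1, 1, 1] . pi = 1

Solving yields:
  pi_s_1 = 66/245
  pi_s_2 = 71/245
  pi_s_3 = 349/1225
  pi_s_4 = 191/1225

Verification (pi * P):
  66/245*1/5 + 71/245*1/10 + 349/1225*3/5 + 191/1225*1/10 = 66/245 = pi_s_1  (ok)
  66/245*3/10 + 71/245*3/10 + 349/1225*1/10 + 191/1225*3/5 = 71/245 = pi_s_2  (ok)
  66/245*3/10 + 71/245*2/5 + 349/1225*1/5 + 191/1225*1/5 = 349/1225 = pi_s_3  (ok)
  66/245*1/5 + 71/245*1/5 + 349/1225*1/10 + 191/1225*1/10 = 191/1225 = pi_s_4  (ok)

Answer: 66/245 71/245 349/1225 191/1225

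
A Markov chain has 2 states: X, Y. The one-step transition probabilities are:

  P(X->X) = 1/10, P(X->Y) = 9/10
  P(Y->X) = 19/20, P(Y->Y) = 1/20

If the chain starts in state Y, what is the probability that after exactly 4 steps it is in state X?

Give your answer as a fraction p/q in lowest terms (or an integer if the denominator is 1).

Answer: 39273/160000

Derivation:
Computing P^4 by repeated multiplication:
P^1 =
  X: [1/10, 9/10]
  Y: [19/20, 1/20]
P^2 =
  X: [173/200, 27/200]
  Y: [57/400, 343/400]
P^3 =
  X: [859/4000, 3141/4000]
  Y: [6631/8000, 1369/8000]
P^4 =
  X: [61397/80000, 18603/80000]
  Y: [39273/160000, 120727/160000]

(P^4)[Y -> X] = 39273/160000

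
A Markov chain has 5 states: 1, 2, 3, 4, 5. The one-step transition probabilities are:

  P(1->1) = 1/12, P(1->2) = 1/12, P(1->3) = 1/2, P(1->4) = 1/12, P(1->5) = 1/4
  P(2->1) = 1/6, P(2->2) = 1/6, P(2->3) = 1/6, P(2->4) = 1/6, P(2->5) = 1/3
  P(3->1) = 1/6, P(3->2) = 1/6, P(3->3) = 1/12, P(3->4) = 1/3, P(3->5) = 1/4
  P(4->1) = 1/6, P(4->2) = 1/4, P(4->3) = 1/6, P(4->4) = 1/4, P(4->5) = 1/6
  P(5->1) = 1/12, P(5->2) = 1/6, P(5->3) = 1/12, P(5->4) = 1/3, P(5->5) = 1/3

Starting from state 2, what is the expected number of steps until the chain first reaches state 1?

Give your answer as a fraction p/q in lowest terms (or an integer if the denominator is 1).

Let h_i = expected steps to first reach 1 from state i.
Boundary: h_1 = 0.
First-step equations for the other states:
  h_2 = 1 + 1/6*h_1 + 1/6*h_2 + 1/6*h_3 + 1/6*h_4 + 1/3*h_5
  h_3 = 1 + 1/6*h_1 + 1/6*h_2 + 1/12*h_3 + 1/3*h_4 + 1/4*h_5
  h_4 = 1 + 1/6*h_1 + 1/4*h_2 + 1/6*h_3 + 1/4*h_4 + 1/6*h_5
  h_5 = 1 + 1/12*h_1 + 1/6*h_2 + 1/12*h_3 + 1/3*h_4 + 1/3*h_5

Substituting h_1 = 0 and rearranging gives the linear system (I - Q) h = 1:
  [5/6, -1/6, -1/6, -1/3] . (h_2, h_3, h_4, h_5) = 1
  [-1/6, 11/12, -1/3, -1/4] . (h_2, h_3, h_4, h_5) = 1
  [-1/4, -1/6, 3/4, -1/6] . (h_2, h_3, h_4, h_5) = 1
  [-1/6, -1/12, -1/3, 2/3] . (h_2, h_3, h_4, h_5) = 1

Solving yields:
  h_2 = 5259/754
  h_3 = 2607/377
  h_4 = 5181/754
  h_5 = 2844/377

Starting state is 2, so the expected hitting time is h_2 = 5259/754.

Answer: 5259/754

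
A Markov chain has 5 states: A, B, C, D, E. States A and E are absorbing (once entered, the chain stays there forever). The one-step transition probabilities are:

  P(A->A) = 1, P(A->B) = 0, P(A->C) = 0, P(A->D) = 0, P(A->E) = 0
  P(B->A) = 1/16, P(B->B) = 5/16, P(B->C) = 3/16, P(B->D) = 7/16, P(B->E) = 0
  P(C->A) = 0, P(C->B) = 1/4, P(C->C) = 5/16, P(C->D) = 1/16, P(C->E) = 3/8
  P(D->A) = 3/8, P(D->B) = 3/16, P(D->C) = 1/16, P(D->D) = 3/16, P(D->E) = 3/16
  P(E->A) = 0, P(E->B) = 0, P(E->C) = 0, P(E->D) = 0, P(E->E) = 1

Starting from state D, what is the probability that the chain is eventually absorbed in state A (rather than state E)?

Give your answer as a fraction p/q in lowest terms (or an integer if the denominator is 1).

Let a_i = P(absorbed in A | start in state i).
Boundary conditions: a_A = 1, a_E = 0.
For each transient state i, a_i = sum_j P(i->j) * a_j:
  a_B = 1/16*a_A + 5/16*a_B + 3/16*a_C + 7/16*a_D + 0*a_E
  a_C = 0*a_A + 1/4*a_B + 5/16*a_C + 1/16*a_D + 3/8*a_E
  a_D = 3/8*a_A + 3/16*a_B + 1/16*a_C + 3/16*a_D + 3/16*a_E

Substituting a_A = 1 and a_E = 0, rearrange to (I - Q) a = r where r[i] = P(i -> A):
  [11/16, -3/16, -7/16] . (a_B, a_C, a_D) = 1/16
  [-1/4, 11/16, -1/16] . (a_B, a_C, a_D) = 0
  [-3/16, -1/16, 13/16] . (a_B, a_C, a_D) = 3/8

Solving yields:
  a_B = 311/569
  a_C = 289/1138
  a_D = 691/1138

Starting state is D, so the absorption probability is a_D = 691/1138.

Answer: 691/1138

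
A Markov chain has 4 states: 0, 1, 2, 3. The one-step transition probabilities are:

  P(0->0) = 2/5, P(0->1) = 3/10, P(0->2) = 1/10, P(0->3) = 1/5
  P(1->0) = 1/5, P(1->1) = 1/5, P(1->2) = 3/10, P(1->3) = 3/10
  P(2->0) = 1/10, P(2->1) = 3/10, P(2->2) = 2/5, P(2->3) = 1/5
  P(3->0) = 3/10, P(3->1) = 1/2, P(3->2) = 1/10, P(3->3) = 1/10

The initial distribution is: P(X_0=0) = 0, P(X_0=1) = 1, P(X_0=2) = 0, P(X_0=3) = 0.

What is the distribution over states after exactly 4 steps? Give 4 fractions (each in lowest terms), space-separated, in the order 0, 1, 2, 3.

Answer: 1233/5000 1563/5000 2319/10000 2089/10000

Derivation:
Propagating the distribution step by step (d_{t+1} = d_t * P):
d_0 = (0=0, 1=1, 2=0, 3=0)
  d_1[0] = 0*2/5 + 1*1/5 + 0*1/10 + 0*3/10 = 1/5
  d_1[1] = 0*3/10 + 1*1/5 + 0*3/10 + 0*1/2 = 1/5
  d_1[2] = 0*1/10 + 1*3/10 + 0*2/5 + 0*1/10 = 3/10
  d_1[3] = 0*1/5 + 1*3/10 + 0*1/5 + 0*1/10 = 3/10
d_1 = (0=1/5, 1=1/5, 2=3/10, 3=3/10)
  d_2[0] = 1/5*2/5 + 1/5*1/5 + 3/10*1/10 + 3/10*3/10 = 6/25
  d_2[1] = 1/5*3/10 + 1/5*1/5 + 3/10*3/10 + 3/10*1/2 = 17/50
  d_2[2] = 1/5*1/10 + 1/5*3/10 + 3/10*2/5 + 3/10*1/10 = 23/100
  d_2[3] = 1/5*1/5 + 1/5*3/10 + 3/10*1/5 + 3/10*1/10 = 19/100
d_2 = (0=6/25, 1=17/50, 2=23/100, 3=19/100)
  d_3[0] = 6/25*2/5 + 17/50*1/5 + 23/100*1/10 + 19/100*3/10 = 61/250
  d_3[1] = 6/25*3/10 + 17/50*1/5 + 23/100*3/10 + 19/100*1/2 = 38/125
  d_3[2] = 6/25*1/10 + 17/50*3/10 + 23/100*2/5 + 19/100*1/10 = 237/1000
  d_3[3] = 6/25*1/5 + 17/50*3/10 + 23/100*1/5 + 19/100*1/10 = 43/200
d_3 = (0=61/250, 1=38/125, 2=237/1000, 3=43/200)
  d_4[0] = 61/250*2/5 + 38/125*1/5 + 237/1000*1/10 + 43/200*3/10 = 1233/5000
  d_4[1] = 61/250*3/10 + 38/125*1/5 + 237/1000*3/10 + 43/200*1/2 = 1563/5000
  d_4[2] = 61/250*1/10 + 38/125*3/10 + 237/1000*2/5 + 43/200*1/10 = 2319/10000
  d_4[3] = 61/250*1/5 + 38/125*3/10 + 237/1000*1/5 + 43/200*1/10 = 2089/10000
d_4 = (0=1233/5000, 1=1563/5000, 2=2319/10000, 3=2089/10000)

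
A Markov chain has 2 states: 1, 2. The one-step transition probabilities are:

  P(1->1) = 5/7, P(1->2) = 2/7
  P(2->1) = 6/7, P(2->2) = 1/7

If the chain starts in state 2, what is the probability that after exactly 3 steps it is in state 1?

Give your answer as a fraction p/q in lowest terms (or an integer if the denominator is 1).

Answer: 258/343

Derivation:
Computing P^3 by repeated multiplication:
P^1 =
  1: [5/7, 2/7]
  2: [6/7, 1/7]
P^2 =
  1: [37/49, 12/49]
  2: [36/49, 13/49]
P^3 =
  1: [257/343, 86/343]
  2: [258/343, 85/343]

(P^3)[2 -> 1] = 258/343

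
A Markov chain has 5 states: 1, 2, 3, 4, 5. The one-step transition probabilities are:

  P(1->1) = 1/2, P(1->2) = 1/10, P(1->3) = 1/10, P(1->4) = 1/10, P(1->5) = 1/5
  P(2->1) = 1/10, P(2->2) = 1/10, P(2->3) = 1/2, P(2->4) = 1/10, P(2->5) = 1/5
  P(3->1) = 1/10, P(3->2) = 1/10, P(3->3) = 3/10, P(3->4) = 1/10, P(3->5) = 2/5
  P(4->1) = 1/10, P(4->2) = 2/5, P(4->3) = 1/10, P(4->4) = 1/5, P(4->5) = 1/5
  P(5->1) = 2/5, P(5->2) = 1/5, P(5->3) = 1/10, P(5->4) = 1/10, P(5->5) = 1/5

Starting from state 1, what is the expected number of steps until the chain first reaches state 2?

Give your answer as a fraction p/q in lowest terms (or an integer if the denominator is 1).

Let h_i = expected steps to first reach 2 from state i.
Boundary: h_2 = 0.
First-step equations for the other states:
  h_1 = 1 + 1/2*h_1 + 1/10*h_2 + 1/10*h_3 + 1/10*h_4 + 1/5*h_5
  h_3 = 1 + 1/10*h_1 + 1/10*h_2 + 3/10*h_3 + 1/10*h_4 + 2/5*h_5
  h_4 = 1 + 1/10*h_1 + 2/5*h_2 + 1/10*h_3 + 1/5*h_4 + 1/5*h_5
  h_5 = 1 + 2/5*h_1 + 1/5*h_2 + 1/10*h_3 + 1/10*h_4 + 1/5*h_5

Substituting h_2 = 0 and rearranging gives the linear system (I - Q) h = 1:
  [1/2, -1/10, -1/10, -1/5] . (h_1, h_3, h_4, h_5) = 1
  [-1/10, 7/10, -1/10, -2/5] . (h_1, h_3, h_4, h_5) = 1
  [-1/10, -1/10, 4/5, -1/5] . (h_1, h_3, h_4, h_5) = 1
  [-2/5, -1/10, -1/10, 4/5] . (h_1, h_3, h_4, h_5) = 1

Solving yields:
  h_1 = 1200/187
  h_3 = 1170/187
  h_4 = 800/187
  h_5 = 1080/187

Starting state is 1, so the expected hitting time is h_1 = 1200/187.

Answer: 1200/187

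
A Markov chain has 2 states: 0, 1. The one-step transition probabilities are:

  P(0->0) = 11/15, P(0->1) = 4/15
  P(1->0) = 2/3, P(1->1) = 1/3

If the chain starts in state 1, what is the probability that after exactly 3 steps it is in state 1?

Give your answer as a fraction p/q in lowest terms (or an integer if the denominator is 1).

Computing P^3 by repeated multiplication:
P^1 =
  0: [11/15, 4/15]
  1: [2/3, 1/3]
P^2 =
  0: [161/225, 64/225]
  1: [32/45, 13/45]
P^3 =
  0: [2411/3375, 964/3375]
  1: [482/675, 193/675]

(P^3)[1 -> 1] = 193/675

Answer: 193/675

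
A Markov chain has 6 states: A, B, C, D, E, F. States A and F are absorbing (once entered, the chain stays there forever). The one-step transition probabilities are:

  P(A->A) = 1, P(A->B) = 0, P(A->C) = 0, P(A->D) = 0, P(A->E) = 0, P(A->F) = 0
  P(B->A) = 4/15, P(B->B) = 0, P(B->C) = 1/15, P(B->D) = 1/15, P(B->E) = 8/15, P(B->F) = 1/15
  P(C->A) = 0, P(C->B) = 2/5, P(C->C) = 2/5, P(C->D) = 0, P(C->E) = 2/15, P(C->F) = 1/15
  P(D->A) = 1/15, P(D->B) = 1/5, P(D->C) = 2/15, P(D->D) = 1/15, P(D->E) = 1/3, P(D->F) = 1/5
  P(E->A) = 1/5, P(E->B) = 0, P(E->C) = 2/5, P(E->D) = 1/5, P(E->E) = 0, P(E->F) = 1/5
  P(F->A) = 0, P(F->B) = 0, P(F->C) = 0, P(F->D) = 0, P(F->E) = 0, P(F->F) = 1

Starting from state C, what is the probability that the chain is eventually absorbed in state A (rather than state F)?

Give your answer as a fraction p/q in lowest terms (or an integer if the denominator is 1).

Answer: 78/155

Derivation:
Let a_i = P(absorbed in A | start in state i).
Boundary conditions: a_A = 1, a_F = 0.
For each transient state i, a_i = sum_j P(i->j) * a_j:
  a_B = 4/15*a_A + 0*a_B + 1/15*a_C + 1/15*a_D + 8/15*a_E + 1/15*a_F
  a_C = 0*a_A + 2/5*a_B + 2/5*a_C + 0*a_D + 2/15*a_E + 1/15*a_F
  a_D = 1/15*a_A + 1/5*a_B + 2/15*a_C + 1/15*a_D + 1/3*a_E + 1/5*a_F
  a_E = 1/5*a_A + 0*a_B + 2/5*a_C + 1/5*a_D + 0*a_E + 1/5*a_F

Substituting a_A = 1 and a_F = 0, rearrange to (I - Q) a = r where r[i] = P(i -> A):
  [1, -1/15, -1/15, -8/15] . (a_B, a_C, a_D, a_E) = 4/15
  [-2/5, 3/5, 0, -2/15] . (a_B, a_C, a_D, a_E) = 0
  [-1/5, -2/15, 14/15, -1/3] . (a_B, a_C, a_D, a_E) = 1/15
  [0, -2/5, -1/5, 1] . (a_B, a_C, a_D, a_E) = 1/5

Solving yields:
  a_B = 55/93
  a_C = 78/155
  a_D = 69/155
  a_E = 76/155

Starting state is C, so the absorption probability is a_C = 78/155.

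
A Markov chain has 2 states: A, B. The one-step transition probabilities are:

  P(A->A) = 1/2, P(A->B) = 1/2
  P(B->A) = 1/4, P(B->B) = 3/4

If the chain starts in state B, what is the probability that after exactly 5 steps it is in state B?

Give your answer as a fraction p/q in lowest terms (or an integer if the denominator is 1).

Computing P^5 by repeated multiplication:
P^1 =
  A: [1/2, 1/2]
  B: [1/4, 3/4]
P^2 =
  A: [3/8, 5/8]
  B: [5/16, 11/16]
P^3 =
  A: [11/32, 21/32]
  B: [21/64, 43/64]
P^4 =
  A: [43/128, 85/128]
  B: [85/256, 171/256]
P^5 =
  A: [171/512, 341/512]
  B: [341/1024, 683/1024]

(P^5)[B -> B] = 683/1024

Answer: 683/1024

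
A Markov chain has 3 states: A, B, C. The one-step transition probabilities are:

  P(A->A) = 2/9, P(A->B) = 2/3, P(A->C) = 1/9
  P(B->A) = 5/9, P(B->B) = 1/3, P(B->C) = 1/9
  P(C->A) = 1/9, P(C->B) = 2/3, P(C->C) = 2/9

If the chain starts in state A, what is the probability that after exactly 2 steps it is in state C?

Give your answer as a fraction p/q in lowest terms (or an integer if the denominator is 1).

Computing P^2 by repeated multiplication:
P^1 =
  A: [2/9, 2/3, 1/9]
  B: [5/9, 1/3, 1/9]
  C: [1/9, 2/3, 2/9]
P^2 =
  A: [35/81, 4/9, 10/81]
  B: [26/81, 5/9, 10/81]
  C: [34/81, 4/9, 11/81]

(P^2)[A -> C] = 10/81

Answer: 10/81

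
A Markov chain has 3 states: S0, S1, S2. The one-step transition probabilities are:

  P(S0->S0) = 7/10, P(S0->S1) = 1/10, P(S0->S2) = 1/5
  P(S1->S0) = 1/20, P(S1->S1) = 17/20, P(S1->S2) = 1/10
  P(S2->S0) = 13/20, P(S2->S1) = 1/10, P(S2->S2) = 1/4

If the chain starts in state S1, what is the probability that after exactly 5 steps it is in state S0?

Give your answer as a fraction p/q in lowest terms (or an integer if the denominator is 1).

Answer: 990517/3200000

Derivation:
Computing P^5 by repeated multiplication:
P^1 =
  S0: [7/10, 1/10, 1/5]
  S1: [1/20, 17/20, 1/10]
  S2: [13/20, 1/10, 1/4]
P^2 =
  S0: [5/8, 7/40, 1/5]
  S1: [57/400, 59/80, 3/25]
  S2: [249/400, 7/40, 81/400]
P^3 =
  S0: [461/800, 37/160, 77/400]
  S1: [1717/8000, 209/320, 529/4000]
  S2: [4609/8000, 37/160, 1541/8000]
P^4 =
  S0: [8641/16000, 35/128, 373/2000]
  S1: [43017/160000, 151/256, 1413/10000]
  S2: [86409/160000, 35/128, 29841/160000]
P^5 =
  S0: [164141/320000, 781/2560, 29117/160000]
  S1: [990517/3200000, 2777/5120, 236929/1600000]
  S2: [1641409/3200000, 781/2560, 582341/3200000]

(P^5)[S1 -> S0] = 990517/3200000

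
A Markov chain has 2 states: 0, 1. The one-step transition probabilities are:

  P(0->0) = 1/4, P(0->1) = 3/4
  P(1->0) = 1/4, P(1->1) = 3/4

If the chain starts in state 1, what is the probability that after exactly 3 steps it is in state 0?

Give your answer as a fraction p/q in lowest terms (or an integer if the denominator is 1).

Computing P^3 by repeated multiplication:
P^1 =
  0: [1/4, 3/4]
  1: [1/4, 3/4]
P^2 =
  0: [1/4, 3/4]
  1: [1/4, 3/4]
P^3 =
  0: [1/4, 3/4]
  1: [1/4, 3/4]

(P^3)[1 -> 0] = 1/4

Answer: 1/4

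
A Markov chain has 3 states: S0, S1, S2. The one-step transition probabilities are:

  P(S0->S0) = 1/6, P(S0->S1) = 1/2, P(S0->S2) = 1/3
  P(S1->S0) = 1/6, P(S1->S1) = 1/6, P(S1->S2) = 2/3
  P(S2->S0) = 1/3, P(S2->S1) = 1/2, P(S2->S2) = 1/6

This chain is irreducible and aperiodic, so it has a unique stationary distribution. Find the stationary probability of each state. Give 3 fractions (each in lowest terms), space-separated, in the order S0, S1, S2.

Answer: 13/56 3/8 11/28

Derivation:
The stationary distribution satisfies pi = pi * P, i.e.:
  pi_S0 = 1/6*pi_S0 + 1/6*pi_S1 + 1/3*pi_S2
  pi_S1 = 1/2*pi_S0 + 1/6*pi_S1 + 1/2*pi_S2
  pi_S2 = 1/3*pi_S0 + 2/3*pi_S1 + 1/6*pi_S2
with normalization: pi_S0 + pi_S1 + pi_S2 = 1.

Using the first 2 balance equations plus normalization, the linear system A*pi = b is:
  [-5/6, 1/6, 1/3] . pi = 0
  [1/2, -5/6, 1/2] . pi = 0
  [1, 1, 1] . pi = 1

Solving yields:
  pi_S0 = 13/56
  pi_S1 = 3/8
  pi_S2 = 11/28

Verification (pi * P):
  13/56*1/6 + 3/8*1/6 + 11/28*1/3 = 13/56 = pi_S0  (ok)
  13/56*1/2 + 3/8*1/6 + 11/28*1/2 = 3/8 = pi_S1  (ok)
  13/56*1/3 + 3/8*2/3 + 11/28*1/6 = 11/28 = pi_S2  (ok)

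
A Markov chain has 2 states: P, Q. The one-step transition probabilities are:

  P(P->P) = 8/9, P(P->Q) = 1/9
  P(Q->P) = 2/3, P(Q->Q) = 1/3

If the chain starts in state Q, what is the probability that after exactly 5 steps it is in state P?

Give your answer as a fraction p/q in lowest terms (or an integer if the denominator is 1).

Computing P^5 by repeated multiplication:
P^1 =
  P: [8/9, 1/9]
  Q: [2/3, 1/3]
P^2 =
  P: [70/81, 11/81]
  Q: [22/27, 5/27]
P^3 =
  P: [626/729, 103/729]
  Q: [206/243, 37/243]
P^4 =
  P: [5626/6561, 935/6561]
  Q: [1870/2187, 317/2187]
P^5 =
  P: [50618/59049, 8431/59049]
  Q: [16862/19683, 2821/19683]

(P^5)[Q -> P] = 16862/19683

Answer: 16862/19683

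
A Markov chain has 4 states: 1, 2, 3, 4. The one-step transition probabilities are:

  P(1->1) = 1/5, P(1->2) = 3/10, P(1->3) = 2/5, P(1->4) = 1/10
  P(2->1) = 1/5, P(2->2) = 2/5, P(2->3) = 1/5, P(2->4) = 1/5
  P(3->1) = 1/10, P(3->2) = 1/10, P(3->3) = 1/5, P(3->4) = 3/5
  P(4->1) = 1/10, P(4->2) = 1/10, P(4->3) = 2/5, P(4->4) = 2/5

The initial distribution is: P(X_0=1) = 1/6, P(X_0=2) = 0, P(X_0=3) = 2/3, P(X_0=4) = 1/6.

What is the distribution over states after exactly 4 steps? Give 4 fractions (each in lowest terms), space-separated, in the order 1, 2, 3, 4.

Answer: 7817/60000 5339/30000 571/1875 23233/60000

Derivation:
Propagating the distribution step by step (d_{t+1} = d_t * P):
d_0 = (1=1/6, 2=0, 3=2/3, 4=1/6)
  d_1[1] = 1/6*1/5 + 0*1/5 + 2/3*1/10 + 1/6*1/10 = 7/60
  d_1[2] = 1/6*3/10 + 0*2/5 + 2/3*1/10 + 1/6*1/10 = 2/15
  d_1[3] = 1/6*2/5 + 0*1/5 + 2/3*1/5 + 1/6*2/5 = 4/15
  d_1[4] = 1/6*1/10 + 0*1/5 + 2/3*3/5 + 1/6*2/5 = 29/60
d_1 = (1=7/60, 2=2/15, 3=4/15, 4=29/60)
  d_2[1] = 7/60*1/5 + 2/15*1/5 + 4/15*1/10 + 29/60*1/10 = 1/8
  d_2[2] = 7/60*3/10 + 2/15*2/5 + 4/15*1/10 + 29/60*1/10 = 49/300
  d_2[3] = 7/60*2/5 + 2/15*1/5 + 4/15*1/5 + 29/60*2/5 = 8/25
  d_2[4] = 7/60*1/10 + 2/15*1/5 + 4/15*3/5 + 29/60*2/5 = 47/120
d_2 = (1=1/8, 2=49/300, 3=8/25, 4=47/120)
  d_3[1] = 1/8*1/5 + 49/300*1/5 + 8/25*1/10 + 47/120*1/10 = 773/6000
  d_3[2] = 1/8*3/10 + 49/300*2/5 + 8/25*1/10 + 47/120*1/10 = 87/500
  d_3[3] = 1/8*2/5 + 49/300*1/5 + 8/25*1/5 + 47/120*2/5 = 91/300
  d_3[4] = 1/8*1/10 + 49/300*1/5 + 8/25*3/5 + 47/120*2/5 = 2363/6000
d_3 = (1=773/6000, 2=87/500, 3=91/300, 4=2363/6000)
  d_4[1] = 773/6000*1/5 + 87/500*1/5 + 91/300*1/10 + 2363/6000*1/10 = 7817/60000
  d_4[2] = 773/6000*3/10 + 87/500*2/5 + 91/300*1/10 + 2363/6000*1/10 = 5339/30000
  d_4[3] = 773/6000*2/5 + 87/500*1/5 + 91/300*1/5 + 2363/6000*2/5 = 571/1875
  d_4[4] = 773/6000*1/10 + 87/500*1/5 + 91/300*3/5 + 2363/6000*2/5 = 23233/60000
d_4 = (1=7817/60000, 2=5339/30000, 3=571/1875, 4=23233/60000)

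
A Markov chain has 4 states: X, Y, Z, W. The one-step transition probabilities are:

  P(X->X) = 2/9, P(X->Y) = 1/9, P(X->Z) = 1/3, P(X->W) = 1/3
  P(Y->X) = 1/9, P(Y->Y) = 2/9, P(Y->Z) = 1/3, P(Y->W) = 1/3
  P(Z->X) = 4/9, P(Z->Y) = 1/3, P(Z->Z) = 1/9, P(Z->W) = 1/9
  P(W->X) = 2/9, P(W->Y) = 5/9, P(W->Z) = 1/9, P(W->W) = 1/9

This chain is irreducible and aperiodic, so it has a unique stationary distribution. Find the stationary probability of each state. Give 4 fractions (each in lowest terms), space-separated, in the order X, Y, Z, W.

The stationary distribution satisfies pi = pi * P, i.e.:
  pi_X = 2/9*pi_X + 1/9*pi_Y + 4/9*pi_Z + 2/9*pi_W
  pi_Y = 1/9*pi_X + 2/9*pi_Y + 1/3*pi_Z + 5/9*pi_W
  pi_Z = 1/3*pi_X + 1/3*pi_Y + 1/9*pi_Z + 1/9*pi_W
  pi_W = 1/3*pi_X + 1/3*pi_Y + 1/9*pi_Z + 1/9*pi_W
with normalization: pi_X + pi_Y + pi_Z + pi_W = 1.

Using the first 3 balance equations plus normalization, the linear system A*pi = b is:
  [-7/9, 1/9, 4/9, 2/9] . pi = 0
  [1/9, -7/9, 1/3, 5/9] . pi = 0
  [1/3, 1/3, -8/9, 1/9] . pi = 0
  [1, 1, 1, 1] . pi = 1

Solving yields:
  pi_X = 25/104
  pi_Y = 31/104
  pi_Z = 3/13
  pi_W = 3/13

Verification (pi * P):
  25/104*2/9 + 31/104*1/9 + 3/13*4/9 + 3/13*2/9 = 25/104 = pi_X  (ok)
  25/104*1/9 + 31/104*2/9 + 3/13*1/3 + 3/13*5/9 = 31/104 = pi_Y  (ok)
  25/104*1/3 + 31/104*1/3 + 3/13*1/9 + 3/13*1/9 = 3/13 = pi_Z  (ok)
  25/104*1/3 + 31/104*1/3 + 3/13*1/9 + 3/13*1/9 = 3/13 = pi_W  (ok)

Answer: 25/104 31/104 3/13 3/13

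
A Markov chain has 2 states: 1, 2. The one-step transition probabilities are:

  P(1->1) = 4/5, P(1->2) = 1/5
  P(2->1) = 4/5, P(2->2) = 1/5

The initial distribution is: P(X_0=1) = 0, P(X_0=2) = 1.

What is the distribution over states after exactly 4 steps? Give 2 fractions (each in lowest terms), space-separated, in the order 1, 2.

Answer: 4/5 1/5

Derivation:
Propagating the distribution step by step (d_{t+1} = d_t * P):
d_0 = (1=0, 2=1)
  d_1[1] = 0*4/5 + 1*4/5 = 4/5
  d_1[2] = 0*1/5 + 1*1/5 = 1/5
d_1 = (1=4/5, 2=1/5)
  d_2[1] = 4/5*4/5 + 1/5*4/5 = 4/5
  d_2[2] = 4/5*1/5 + 1/5*1/5 = 1/5
d_2 = (1=4/5, 2=1/5)
  d_3[1] = 4/5*4/5 + 1/5*4/5 = 4/5
  d_3[2] = 4/5*1/5 + 1/5*1/5 = 1/5
d_3 = (1=4/5, 2=1/5)
  d_4[1] = 4/5*4/5 + 1/5*4/5 = 4/5
  d_4[2] = 4/5*1/5 + 1/5*1/5 = 1/5
d_4 = (1=4/5, 2=1/5)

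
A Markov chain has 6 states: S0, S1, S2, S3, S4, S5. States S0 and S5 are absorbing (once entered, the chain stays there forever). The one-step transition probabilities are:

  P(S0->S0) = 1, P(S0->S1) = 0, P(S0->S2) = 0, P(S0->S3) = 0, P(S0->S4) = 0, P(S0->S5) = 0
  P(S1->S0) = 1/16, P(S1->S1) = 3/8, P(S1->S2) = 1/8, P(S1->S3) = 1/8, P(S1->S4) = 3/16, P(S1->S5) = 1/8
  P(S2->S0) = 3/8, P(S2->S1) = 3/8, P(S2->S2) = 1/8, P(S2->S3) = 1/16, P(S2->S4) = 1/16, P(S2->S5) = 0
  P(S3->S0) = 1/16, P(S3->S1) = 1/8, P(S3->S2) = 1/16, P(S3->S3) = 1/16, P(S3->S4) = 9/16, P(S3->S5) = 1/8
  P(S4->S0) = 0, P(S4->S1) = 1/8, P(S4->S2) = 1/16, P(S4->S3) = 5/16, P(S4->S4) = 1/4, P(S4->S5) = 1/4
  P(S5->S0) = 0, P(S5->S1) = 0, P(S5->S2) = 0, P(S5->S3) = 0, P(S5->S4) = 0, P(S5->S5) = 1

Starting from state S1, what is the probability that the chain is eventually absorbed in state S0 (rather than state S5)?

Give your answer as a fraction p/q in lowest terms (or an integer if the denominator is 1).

Let a_i = P(absorbed in S0 | start in state i).
Boundary conditions: a_S0 = 1, a_S5 = 0.
For each transient state i, a_i = sum_j P(i->j) * a_j:
  a_S1 = 1/16*a_S0 + 3/8*a_S1 + 1/8*a_S2 + 1/8*a_S3 + 3/16*a_S4 + 1/8*a_S5
  a_S2 = 3/8*a_S0 + 3/8*a_S1 + 1/8*a_S2 + 1/16*a_S3 + 1/16*a_S4 + 0*a_S5
  a_S3 = 1/16*a_S0 + 1/8*a_S1 + 1/16*a_S2 + 1/16*a_S3 + 9/16*a_S4 + 1/8*a_S5
  a_S4 = 0*a_S0 + 1/8*a_S1 + 1/16*a_S2 + 5/16*a_S3 + 1/4*a_S4 + 1/4*a_S5

Substituting a_S0 = 1 and a_S5 = 0, rearrange to (I - Q) a = r where r[i] = P(i -> S0):
  [5/8, -1/8, -1/8, -3/16] . (a_S1, a_S2, a_S3, a_S4) = 1/16
  [-3/8, 7/8, -1/16, -1/16] . (a_S1, a_S2, a_S3, a_S4) = 3/8
  [-1/8, -1/16, 15/16, -9/16] . (a_S1, a_S2, a_S3, a_S4) = 1/16
  [-1/8, -1/16, -5/16, 3/4] . (a_S1, a_S2, a_S3, a_S4) = 0

Solving yields:
  a_S1 = 2331/6619
  a_S2 = 4085/6619
  a_S3 = 1949/6619
  a_S4 = 1541/6619

Starting state is S1, so the absorption probability is a_S1 = 2331/6619.

Answer: 2331/6619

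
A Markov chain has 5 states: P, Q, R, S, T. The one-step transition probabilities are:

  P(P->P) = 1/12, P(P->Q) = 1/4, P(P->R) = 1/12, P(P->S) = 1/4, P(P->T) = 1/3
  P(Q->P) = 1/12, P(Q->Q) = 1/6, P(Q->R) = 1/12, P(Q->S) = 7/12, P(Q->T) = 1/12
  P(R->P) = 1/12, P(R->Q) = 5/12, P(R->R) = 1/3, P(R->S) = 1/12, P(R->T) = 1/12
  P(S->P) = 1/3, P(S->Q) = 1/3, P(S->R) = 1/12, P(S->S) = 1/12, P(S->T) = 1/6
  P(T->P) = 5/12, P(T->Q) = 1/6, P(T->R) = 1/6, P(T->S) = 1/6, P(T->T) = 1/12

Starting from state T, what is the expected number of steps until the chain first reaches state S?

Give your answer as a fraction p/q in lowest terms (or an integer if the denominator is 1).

Answer: 864/229

Derivation:
Let h_i = expected steps to first reach S from state i.
Boundary: h_S = 0.
First-step equations for the other states:
  h_P = 1 + 1/12*h_P + 1/4*h_Q + 1/12*h_R + 1/4*h_S + 1/3*h_T
  h_Q = 1 + 1/12*h_P + 1/6*h_Q + 1/12*h_R + 7/12*h_S + 1/12*h_T
  h_R = 1 + 1/12*h_P + 5/12*h_Q + 1/3*h_R + 1/12*h_S + 1/12*h_T
  h_T = 1 + 5/12*h_P + 1/6*h_Q + 1/6*h_R + 1/6*h_S + 1/12*h_T

Substituting h_S = 0 and rearranging gives the linear system (I - Q) h = 1:
  [11/12, -1/4, -1/12, -1/3] . (h_P, h_Q, h_R, h_T) = 1
  [-1/12, 5/6, -1/12, -1/12] . (h_P, h_Q, h_R, h_T) = 1
  [-1/12, -5/12, 2/3, -1/12] . (h_P, h_Q, h_R, h_T) = 1
  [-5/12, -1/6, -1/6, 11/12] . (h_P, h_Q, h_R, h_T) = 1

Solving yields:
  h_P = 788/229
  h_Q = 528/229
  h_R = 880/229
  h_T = 864/229

Starting state is T, so the expected hitting time is h_T = 864/229.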